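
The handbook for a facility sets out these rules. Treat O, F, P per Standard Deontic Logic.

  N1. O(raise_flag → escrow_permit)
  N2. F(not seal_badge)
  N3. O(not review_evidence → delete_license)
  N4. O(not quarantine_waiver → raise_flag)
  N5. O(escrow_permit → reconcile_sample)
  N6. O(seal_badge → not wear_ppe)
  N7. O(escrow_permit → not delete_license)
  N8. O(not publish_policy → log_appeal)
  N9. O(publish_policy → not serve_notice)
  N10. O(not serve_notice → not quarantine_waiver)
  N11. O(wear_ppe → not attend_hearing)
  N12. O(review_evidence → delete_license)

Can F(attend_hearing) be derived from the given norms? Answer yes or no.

Premise 11 is O(wear_ppe → not attend_hearing), but O(wear_ppe) is not derivable from the premises, so it does not yield O(not attend_hearing).
No other premise forces O(not attend_hearing). An ideal world satisfying every premise can still have attend_hearing true, so F(attend_hearing) is not derivable.

No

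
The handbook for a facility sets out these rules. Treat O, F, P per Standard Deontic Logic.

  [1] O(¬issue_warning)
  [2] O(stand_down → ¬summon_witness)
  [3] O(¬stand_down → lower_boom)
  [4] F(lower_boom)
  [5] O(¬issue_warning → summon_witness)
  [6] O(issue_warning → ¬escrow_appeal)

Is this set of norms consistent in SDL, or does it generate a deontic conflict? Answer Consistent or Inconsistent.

Premise 1 gives O(¬issue_warning).
From O(¬issue_warning) and premise 5, O(¬issue_warning → summon_witness), we obtain O(summon_witness).
The contrapositive of premise 2 (O(stand_down → ¬summon_witness)) is O(summon_witness → ¬stand_down), and O(summon_witness) is already established, so O(¬stand_down).
With premise 3, O(¬stand_down → lower_boom), the K-axiom yields O(lower_boom).
Yet premise 4 is F(lower_boom), i.e. O(¬lower_boom).
We now have both O(lower_boom) and O(¬lower_boom) — lower_boom is simultaneously obligatory and forbidden, violating the D-axiom.

Inconsistent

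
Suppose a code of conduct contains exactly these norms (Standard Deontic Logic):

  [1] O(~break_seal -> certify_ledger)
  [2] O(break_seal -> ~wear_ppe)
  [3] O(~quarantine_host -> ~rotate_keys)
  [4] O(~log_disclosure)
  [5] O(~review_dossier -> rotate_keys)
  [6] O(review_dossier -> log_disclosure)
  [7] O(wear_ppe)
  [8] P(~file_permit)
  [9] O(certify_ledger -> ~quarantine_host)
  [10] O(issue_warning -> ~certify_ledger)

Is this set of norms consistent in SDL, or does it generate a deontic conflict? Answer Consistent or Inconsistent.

From premise 4 we have O(~log_disclosure).
Premise 6 is O(review_dossier -> log_disclosure); contrapositively O(~log_disclosure -> ~review_dossier). Since O(~log_disclosure) holds, K gives O(~review_dossier).
With premise 5, O(~review_dossier -> rotate_keys), the K-axiom yields O(rotate_keys).
Premise 3, O(~quarantine_host -> ~rotate_keys), contraposes to O(rotate_keys -> quarantine_host); with O(rotate_keys) we get O(quarantine_host).
Premise 9 is O(certify_ledger -> ~quarantine_host); contrapositively O(quarantine_host -> ~certify_ledger). Since O(quarantine_host) holds, K gives O(~certify_ledger).
The contrapositive of premise 1 (O(~break_seal -> certify_ledger)) is O(~certify_ledger -> break_seal), and O(~certify_ledger) is already established, so O(break_seal).
Premise 2 is O(break_seal -> ~wear_ppe); since O(break_seal), deontic closure gives O(~wear_ppe).
But premise 7 directly asserts O(wear_ppe).
We now have both O(~wear_ppe) and O(wear_ppe) — wear_ppe is simultaneously obligatory and forbidden, violating the D-axiom.

Inconsistent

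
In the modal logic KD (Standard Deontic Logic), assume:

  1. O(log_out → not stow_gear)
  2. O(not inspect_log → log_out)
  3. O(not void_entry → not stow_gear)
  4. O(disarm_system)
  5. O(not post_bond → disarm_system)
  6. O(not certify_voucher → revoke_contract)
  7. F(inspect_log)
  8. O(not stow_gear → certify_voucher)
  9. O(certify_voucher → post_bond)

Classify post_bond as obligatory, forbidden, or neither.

Premise 7, F(inspect_log), is equivalent to O(not inspect_log).
From O(not inspect_log) and premise 2, O(not inspect_log → log_out), we obtain O(log_out).
With premise 1, O(log_out → not stow_gear), the K-axiom yields O(not stow_gear).
Applying K to premise 8 (O(not stow_gear → certify_voucher)) and O(not stow_gear) yields O(certify_voucher).
Premise 9 is O(certify_voucher → post_bond); since O(certify_voucher), deontic closure gives O(post_bond).
Premises 3, 4, 5, 6 do not contribute to this derivation.
Hence post_bond is obligatory.

Obligatory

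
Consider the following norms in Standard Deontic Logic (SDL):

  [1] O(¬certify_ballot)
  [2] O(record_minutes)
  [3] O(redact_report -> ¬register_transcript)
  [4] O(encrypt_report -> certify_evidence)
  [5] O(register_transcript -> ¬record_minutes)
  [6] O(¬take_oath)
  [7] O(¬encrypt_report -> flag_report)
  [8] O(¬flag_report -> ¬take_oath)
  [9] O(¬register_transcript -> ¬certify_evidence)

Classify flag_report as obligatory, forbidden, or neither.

Premise 2 states O(record_minutes) outright.
Premise 5, O(register_transcript -> ¬record_minutes), contraposes to O(record_minutes -> ¬register_transcript); with O(record_minutes) we get O(¬register_transcript).
With premise 9, O(¬register_transcript -> ¬certify_evidence), the K-axiom yields O(¬certify_evidence).
Premise 4, O(encrypt_report -> certify_evidence), contraposes to O(¬certify_evidence -> ¬encrypt_report); with O(¬certify_evidence) we get O(¬encrypt_report).
Applying K to premise 7 (O(¬encrypt_report -> flag_report)) and O(¬encrypt_report) yields O(flag_report).
Premises 1, 3, 6, 8 do not contribute to this derivation.
Hence flag_report is obligatory.

Obligatory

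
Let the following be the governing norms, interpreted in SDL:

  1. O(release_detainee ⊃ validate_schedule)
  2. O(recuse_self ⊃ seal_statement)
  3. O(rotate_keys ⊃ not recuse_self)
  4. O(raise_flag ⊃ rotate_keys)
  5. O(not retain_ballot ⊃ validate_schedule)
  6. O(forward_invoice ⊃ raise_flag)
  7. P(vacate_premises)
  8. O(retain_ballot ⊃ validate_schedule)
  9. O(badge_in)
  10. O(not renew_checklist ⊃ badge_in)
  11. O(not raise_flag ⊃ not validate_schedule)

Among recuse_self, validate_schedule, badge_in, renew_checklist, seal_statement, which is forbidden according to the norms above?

recuse_self

By case analysis on not retain_ballot: premise 5 gives O(not retain_ballot ⊃ validate_schedule) and premise 8 gives O(retain_ballot ⊃ validate_schedule), so O(validate_schedule) either way.
The contrapositive of premise 11 (O(not raise_flag ⊃ not validate_schedule)) is O(validate_schedule ⊃ raise_flag), and O(validate_schedule) is already established, so O(raise_flag).
From O(raise_flag) and premise 4, O(raise_flag ⊃ rotate_keys), we obtain O(rotate_keys).
From O(rotate_keys) and premise 3, O(rotate_keys ⊃ not recuse_self), we obtain O(not recuse_self).
So O(not recuse_self) holds, i.e. recuse_self is forbidden. None of the other listed options is forbidden under the premises.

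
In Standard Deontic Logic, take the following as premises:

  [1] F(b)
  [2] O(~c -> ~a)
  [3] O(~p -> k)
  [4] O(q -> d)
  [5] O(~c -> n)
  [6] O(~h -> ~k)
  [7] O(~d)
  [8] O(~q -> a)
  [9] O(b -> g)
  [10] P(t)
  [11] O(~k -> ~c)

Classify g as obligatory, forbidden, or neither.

Neither

Premise 9 is O(b -> g), but O(b) is not derivable from the premises, so it does not yield O(g).
No premise or chain of K-axiom applications forces O(g), and none forces O(~g). So g is neither obligatory nor forbidden under these norms.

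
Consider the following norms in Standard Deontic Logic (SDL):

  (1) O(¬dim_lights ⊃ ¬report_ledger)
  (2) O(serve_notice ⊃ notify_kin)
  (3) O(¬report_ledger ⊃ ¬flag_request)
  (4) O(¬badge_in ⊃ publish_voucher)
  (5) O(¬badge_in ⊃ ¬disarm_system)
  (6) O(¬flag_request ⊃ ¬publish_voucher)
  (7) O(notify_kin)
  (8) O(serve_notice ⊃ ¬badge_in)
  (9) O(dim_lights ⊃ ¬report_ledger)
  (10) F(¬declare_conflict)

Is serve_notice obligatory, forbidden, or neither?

Forbidden

Premises 9 and 1 are O(dim_lights ⊃ ¬report_ledger) and O(¬dim_lights ⊃ ¬report_ledger); every ideal world satisfies dim_lights or ¬dim_lights, so in either case ¬report_ledger holds — hence O(¬report_ledger).
With premise 3, O(¬report_ledger ⊃ ¬flag_request), the K-axiom yields O(¬flag_request).
Premise 6 is O(¬flag_request ⊃ ¬publish_voucher); since O(¬flag_request), deontic closure gives O(¬publish_voucher).
Premise 4 is O(¬badge_in ⊃ publish_voucher); contrapositively O(¬publish_voucher ⊃ badge_in). Since O(¬publish_voucher) holds, K gives O(badge_in).
Premise 8 is O(serve_notice ⊃ ¬badge_in); contrapositively O(badge_in ⊃ ¬serve_notice). Since O(badge_in) holds, K gives O(¬serve_notice).
Premises 2, 5, 7, 10 do not contribute to this derivation.
Thus O(¬serve_notice), which is F(serve_notice): serve_notice is forbidden.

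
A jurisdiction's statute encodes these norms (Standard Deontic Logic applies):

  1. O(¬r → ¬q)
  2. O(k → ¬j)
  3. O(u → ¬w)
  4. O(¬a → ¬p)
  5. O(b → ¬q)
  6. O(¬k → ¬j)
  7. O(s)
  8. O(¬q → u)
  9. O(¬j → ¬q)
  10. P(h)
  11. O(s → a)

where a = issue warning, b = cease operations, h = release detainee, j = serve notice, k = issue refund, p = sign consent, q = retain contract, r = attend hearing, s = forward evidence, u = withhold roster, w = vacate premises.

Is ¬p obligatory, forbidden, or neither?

Neither

Premise 4 is O(¬a → ¬p), but O(¬a) is not derivable from the premises, so it does not yield O(¬p).
No premise or chain of K-axiom applications forces O(¬p), and none forces O(p). So ¬p is neither obligatory nor forbidden under these norms.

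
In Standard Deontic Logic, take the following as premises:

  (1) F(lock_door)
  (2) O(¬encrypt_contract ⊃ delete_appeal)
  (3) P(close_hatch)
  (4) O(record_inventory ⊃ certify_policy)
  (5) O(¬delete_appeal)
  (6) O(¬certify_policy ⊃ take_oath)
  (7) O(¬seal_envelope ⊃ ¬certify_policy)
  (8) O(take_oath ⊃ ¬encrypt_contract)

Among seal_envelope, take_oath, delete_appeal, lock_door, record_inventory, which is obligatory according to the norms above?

seal_envelope

From premise 5 we have O(¬delete_appeal).
Premise 2 is O(¬encrypt_contract ⊃ delete_appeal); contrapositively O(¬delete_appeal ⊃ encrypt_contract). Since O(¬delete_appeal) holds, K gives O(encrypt_contract).
The contrapositive of premise 8 (O(take_oath ⊃ ¬encrypt_contract)) is O(encrypt_contract ⊃ ¬take_oath), and O(encrypt_contract) is already established, so O(¬take_oath).
The contrapositive of premise 6 (O(¬certify_policy ⊃ take_oath)) is O(¬take_oath ⊃ certify_policy), and O(¬take_oath) is already established, so O(certify_policy).
Premise 7 is O(¬seal_envelope ⊃ ¬certify_policy); contrapositively O(certify_policy ⊃ seal_envelope). Since O(certify_policy) holds, K gives O(seal_envelope).
So O(seal_envelope) holds — seal_envelope is obligatory. None of the other listed options is made obligatory by any chain of premises.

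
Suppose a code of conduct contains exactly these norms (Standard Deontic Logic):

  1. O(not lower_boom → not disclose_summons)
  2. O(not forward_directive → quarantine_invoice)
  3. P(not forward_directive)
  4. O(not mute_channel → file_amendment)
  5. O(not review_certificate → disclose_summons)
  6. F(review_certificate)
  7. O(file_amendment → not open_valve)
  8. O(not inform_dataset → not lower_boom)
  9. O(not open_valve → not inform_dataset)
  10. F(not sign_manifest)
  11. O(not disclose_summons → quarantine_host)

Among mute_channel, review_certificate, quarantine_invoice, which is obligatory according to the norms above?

F(review_certificate) at premise 6 means O(not review_certificate).
Premise 5 is O(not review_certificate → disclose_summons); since O(not review_certificate), deontic closure gives O(disclose_summons).
Premise 1 is O(not lower_boom → not disclose_summons); contrapositively O(disclose_summons → lower_boom). Since O(disclose_summons) holds, K gives O(lower_boom).
Premise 8 is O(not inform_dataset → not lower_boom); contrapositively O(lower_boom → inform_dataset). Since O(lower_boom) holds, K gives O(inform_dataset).
Premise 9 is O(not open_valve → not inform_dataset); contrapositively O(inform_dataset → open_valve). Since O(inform_dataset) holds, K gives O(open_valve).
The contrapositive of premise 7 (O(file_amendment → not open_valve)) is O(open_valve → not file_amendment), and O(open_valve) is already established, so O(not file_amendment).
Premise 4 is O(not mute_channel → file_amendment); contrapositively O(not file_amendment → mute_channel). Since O(not file_amendment) holds, K gives O(mute_channel).
So O(mute_channel) holds — mute_channel is obligatory. None of the other listed options is made obligatory by any chain of premises.

mute_channel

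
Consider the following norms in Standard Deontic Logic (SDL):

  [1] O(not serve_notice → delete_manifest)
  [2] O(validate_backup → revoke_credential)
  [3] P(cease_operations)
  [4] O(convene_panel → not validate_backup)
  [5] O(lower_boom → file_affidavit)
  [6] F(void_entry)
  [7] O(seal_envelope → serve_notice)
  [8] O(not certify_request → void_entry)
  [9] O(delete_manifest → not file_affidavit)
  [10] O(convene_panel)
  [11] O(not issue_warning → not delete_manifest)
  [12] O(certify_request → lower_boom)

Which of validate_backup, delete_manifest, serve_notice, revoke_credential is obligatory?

serve_notice

Premise 6, F(void_entry), is equivalent to O(not void_entry).
The contrapositive of premise 8 (O(not certify_request → void_entry)) is O(not void_entry → certify_request), and O(not void_entry) is already established, so O(certify_request).
From O(certify_request) and premise 12, O(certify_request → lower_boom), we obtain O(lower_boom).
With premise 5, O(lower_boom → file_affidavit), the K-axiom yields O(file_affidavit).
The contrapositive of premise 9 (O(delete_manifest → not file_affidavit)) is O(file_affidavit → not delete_manifest), and O(file_affidavit) is already established, so O(not delete_manifest).
Premise 1 is O(not serve_notice → delete_manifest); contrapositively O(not delete_manifest → serve_notice). Since O(not delete_manifest) holds, K gives O(serve_notice).
So O(serve_notice) holds — serve_notice is obligatory. None of the other listed options is made obligatory by any chain of premises.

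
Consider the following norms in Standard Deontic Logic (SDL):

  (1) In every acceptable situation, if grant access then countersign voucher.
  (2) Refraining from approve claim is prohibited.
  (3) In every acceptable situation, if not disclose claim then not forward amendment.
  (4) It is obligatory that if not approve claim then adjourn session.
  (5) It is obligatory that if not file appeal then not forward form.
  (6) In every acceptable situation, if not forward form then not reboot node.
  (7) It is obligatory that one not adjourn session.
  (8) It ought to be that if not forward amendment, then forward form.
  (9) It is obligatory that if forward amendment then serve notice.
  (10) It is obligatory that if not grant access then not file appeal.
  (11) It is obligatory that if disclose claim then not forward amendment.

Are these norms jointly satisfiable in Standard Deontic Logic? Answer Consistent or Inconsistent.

Consistent

Premise 4 is O(¬approve_claim → adjourn_session), but O(¬approve_claim) is not derivable from the premises, so it does not yield O(adjourn_session).
So O(adjourn_session) is not derivable, and the apparent clash with O(¬adjourn_session) does not arise.
A world satisfying every obligation exists (e.g. adjourn_session=false, approve_claim=true, countersign_voucher=true, disclose_claim=false, file_appeal=true, forward_amendment=false, forward_form=true, grant_access=true, reboot_node=false, serve_notice=false); no atom is both obligatory and forbidden, so the set is consistent.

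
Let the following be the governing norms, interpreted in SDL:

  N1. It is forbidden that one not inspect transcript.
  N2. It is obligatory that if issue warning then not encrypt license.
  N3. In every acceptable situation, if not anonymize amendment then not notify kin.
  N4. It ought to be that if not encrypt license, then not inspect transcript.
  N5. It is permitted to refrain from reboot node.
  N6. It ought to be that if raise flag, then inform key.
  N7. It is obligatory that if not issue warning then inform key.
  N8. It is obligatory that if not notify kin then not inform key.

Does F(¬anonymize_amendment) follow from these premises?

Premise 1 is F(¬inspect_transcript), i.e. O(inspect_transcript).
Premise 4 is O(¬encrypt_license → ¬inspect_transcript); contrapositively O(inspect_transcript → encrypt_license). Since O(inspect_transcript) holds, K gives O(encrypt_license).
The contrapositive of premise 2 (O(issue_warning → ¬encrypt_license)) is O(encrypt_license → ¬issue_warning), and O(encrypt_license) is already established, so O(¬issue_warning).
Premise 7 is O(¬issue_warning → inform_key); since O(¬issue_warning), deontic closure gives O(inform_key).
Premise 8, O(¬notify_kin → ¬inform_key), contraposes to O(inform_key → notify_kin); with O(inform_key) we get O(notify_kin).
Premise 3, O(¬anonymize_amendment → ¬notify_kin), contraposes to O(notify_kin → anonymize_amendment); with O(notify_kin) we get O(anonymize_amendment).
Premises 5, 6 do not contribute to this derivation.
So O(anonymize_amendment) holds, i.e. F(¬anonymize_amendment). The claim follows.

Yes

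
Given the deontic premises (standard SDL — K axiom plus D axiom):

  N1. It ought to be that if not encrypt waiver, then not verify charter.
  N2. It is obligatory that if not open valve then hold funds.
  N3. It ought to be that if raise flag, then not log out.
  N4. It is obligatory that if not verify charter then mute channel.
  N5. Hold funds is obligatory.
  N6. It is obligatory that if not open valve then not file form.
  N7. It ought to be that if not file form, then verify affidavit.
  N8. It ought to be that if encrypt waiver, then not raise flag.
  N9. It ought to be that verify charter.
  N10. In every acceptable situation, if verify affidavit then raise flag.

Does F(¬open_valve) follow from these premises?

Yes

Premise 9 states O(verify_charter) outright.
The contrapositive of premise 1 (O(¬encrypt_waiver → ¬verify_charter)) is O(verify_charter → encrypt_waiver), and O(verify_charter) is already established, so O(encrypt_waiver).
Applying K to premise 8 (O(encrypt_waiver → ¬raise_flag)) and O(encrypt_waiver) yields O(¬raise_flag).
Premise 10 is O(verify_affidavit → raise_flag); contrapositively O(¬raise_flag → ¬verify_affidavit). Since O(¬raise_flag) holds, K gives O(¬verify_affidavit).
Premise 7 is O(¬file_form → verify_affidavit); contrapositively O(¬verify_affidavit → file_form). Since O(¬verify_affidavit) holds, K gives O(file_form).
Premise 6 is O(¬open_valve → ¬file_form); contrapositively O(file_form → open_valve). Since O(file_form) holds, K gives O(open_valve).
Premises 2, 3, 4, 5 do not contribute to this derivation.
So O(open_valve) holds, i.e. F(¬open_valve). The claim follows.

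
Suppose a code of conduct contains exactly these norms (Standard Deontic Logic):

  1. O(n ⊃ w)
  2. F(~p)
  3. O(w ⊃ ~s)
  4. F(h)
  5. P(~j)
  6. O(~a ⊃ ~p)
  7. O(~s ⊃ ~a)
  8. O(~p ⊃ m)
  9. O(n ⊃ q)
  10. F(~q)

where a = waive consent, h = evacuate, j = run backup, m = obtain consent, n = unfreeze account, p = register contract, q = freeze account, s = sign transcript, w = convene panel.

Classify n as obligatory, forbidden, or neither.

Forbidden

Premise 2 is F(~p), i.e. O(p).
The contrapositive of premise 6 (O(~a ⊃ ~p)) is O(p ⊃ a), and O(p) is already established, so O(a).
Premise 7 is O(~s ⊃ ~a); contrapositively O(a ⊃ s). Since O(a) holds, K gives O(s).
Premise 3 is O(w ⊃ ~s); contrapositively O(s ⊃ ~w). Since O(s) holds, K gives O(~w).
The contrapositive of premise 1 (O(n ⊃ w)) is O(~w ⊃ ~n), and O(~w) is already established, so O(~n).
Premises 4, 5, 8, 9, 10 do not contribute to this derivation.
Thus O(~n), which is F(n): n is forbidden.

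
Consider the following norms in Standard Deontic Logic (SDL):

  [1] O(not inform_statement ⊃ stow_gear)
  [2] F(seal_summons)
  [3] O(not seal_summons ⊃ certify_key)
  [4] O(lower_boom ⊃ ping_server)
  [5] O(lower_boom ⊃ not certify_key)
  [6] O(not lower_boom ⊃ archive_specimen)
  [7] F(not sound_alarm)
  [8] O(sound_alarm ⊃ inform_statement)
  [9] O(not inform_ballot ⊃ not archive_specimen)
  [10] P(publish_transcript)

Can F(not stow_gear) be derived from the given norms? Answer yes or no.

Premise 1 is O(not inform_statement ⊃ stow_gear), but O(not inform_statement) is not derivable from the premises, so it does not yield O(stow_gear).
No other premise forces O(stow_gear). An ideal world satisfying every premise can still have not stow_gear true, so F(not stow_gear) is not derivable.

No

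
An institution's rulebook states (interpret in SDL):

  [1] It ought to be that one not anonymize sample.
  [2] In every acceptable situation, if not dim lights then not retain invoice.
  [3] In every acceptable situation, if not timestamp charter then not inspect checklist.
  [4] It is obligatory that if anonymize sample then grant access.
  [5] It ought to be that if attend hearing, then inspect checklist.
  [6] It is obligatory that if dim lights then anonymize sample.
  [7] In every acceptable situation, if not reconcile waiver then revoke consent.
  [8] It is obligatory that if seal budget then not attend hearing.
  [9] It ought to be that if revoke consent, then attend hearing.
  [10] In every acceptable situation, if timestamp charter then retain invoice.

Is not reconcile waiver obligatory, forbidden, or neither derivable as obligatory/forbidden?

Forbidden

Premise 1 gives O(¬anonymize_sample).
Premise 6 is O(dim_lights → anonymize_sample); contrapositively O(¬anonymize_sample → ¬dim_lights). Since O(¬anonymize_sample) holds, K gives O(¬dim_lights).
Applying K to premise 2 (O(¬dim_lights → ¬retain_invoice)) and O(¬dim_lights) yields O(¬retain_invoice).
Premise 10 is O(timestamp_charter → retain_invoice); contrapositively O(¬retain_invoice → ¬timestamp_charter). Since O(¬retain_invoice) holds, K gives O(¬timestamp_charter).
Premise 3 is O(¬timestamp_charter → ¬inspect_checklist); since O(¬timestamp_charter), deontic closure gives O(¬inspect_checklist).
Premise 5 is O(attend_hearing → inspect_checklist); contrapositively O(¬inspect_checklist → ¬attend_hearing). Since O(¬inspect_checklist) holds, K gives O(¬attend_hearing).
Premise 9 is O(revoke_consent → attend_hearing); contrapositively O(¬attend_hearing → ¬revoke_consent). Since O(¬attend_hearing) holds, K gives O(¬revoke_consent).
Premise 7, O(¬reconcile_waiver → revoke_consent), contraposes to O(¬revoke_consent → reconcile_waiver); with O(¬revoke_consent) we get O(reconcile_waiver).
Premises 4, 8 do not contribute to this derivation.
Thus O(reconcile_waiver), which is F(¬reconcile_waiver): ¬reconcile_waiver is forbidden.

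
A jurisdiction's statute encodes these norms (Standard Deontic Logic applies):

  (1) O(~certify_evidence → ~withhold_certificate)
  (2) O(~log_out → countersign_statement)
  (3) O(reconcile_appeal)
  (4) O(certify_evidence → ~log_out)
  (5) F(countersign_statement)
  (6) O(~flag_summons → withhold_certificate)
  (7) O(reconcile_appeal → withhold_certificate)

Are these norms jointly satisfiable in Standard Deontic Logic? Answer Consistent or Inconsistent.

Premise 3 states O(reconcile_appeal) outright.
With premise 7, O(reconcile_appeal → withhold_certificate), the K-axiom yields O(withhold_certificate).
Premise 1, O(~certify_evidence → ~withhold_certificate), contraposes to O(withhold_certificate → certify_evidence); with O(withhold_certificate) we get O(certify_evidence).
Applying K to premise 4 (O(certify_evidence → ~log_out)) and O(certify_evidence) yields O(~log_out).
From O(~log_out) and premise 2, O(~log_out → countersign_statement), we obtain O(countersign_statement).
However, F(countersign_statement) at premise 5 amounts to O(~countersign_statement).
We now have both O(countersign_statement) and O(~countersign_statement) — countersign_statement is simultaneously obligatory and forbidden, violating the D-axiom.

Inconsistent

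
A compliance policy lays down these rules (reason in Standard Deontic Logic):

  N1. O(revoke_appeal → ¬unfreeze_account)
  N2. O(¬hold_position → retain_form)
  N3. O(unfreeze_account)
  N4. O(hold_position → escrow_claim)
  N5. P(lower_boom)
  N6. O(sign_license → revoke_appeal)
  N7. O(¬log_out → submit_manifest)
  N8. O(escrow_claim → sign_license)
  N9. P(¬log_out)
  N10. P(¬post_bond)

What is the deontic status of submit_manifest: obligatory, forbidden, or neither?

Neither

Premise 7 is O(¬log_out → submit_manifest), but O(¬log_out) is not derivable from the premises (the permission P(¬log_out) asserts only ¬O(log_out), not O(¬log_out)), so it does not yield O(submit_manifest).
No premise or chain of K-axiom applications forces O(submit_manifest), and none forces O(¬submit_manifest). So submit_manifest is neither obligatory nor forbidden under these norms.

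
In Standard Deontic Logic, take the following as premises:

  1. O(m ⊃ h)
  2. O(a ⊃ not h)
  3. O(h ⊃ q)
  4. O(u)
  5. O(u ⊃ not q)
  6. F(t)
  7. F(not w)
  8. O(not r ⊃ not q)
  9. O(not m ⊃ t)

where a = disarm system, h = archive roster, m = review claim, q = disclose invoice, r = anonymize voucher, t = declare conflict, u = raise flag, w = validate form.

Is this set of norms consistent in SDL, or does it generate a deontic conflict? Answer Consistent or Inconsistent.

From premise 4 we have O(u).
Applying K to premise 5 (O(u ⊃ not q)) and O(u) yields O(not q).
Premise 3 is O(h ⊃ q); contrapositively O(not q ⊃ not h). Since O(not q) holds, K gives O(not h).
Premise 1 is O(m ⊃ h); contrapositively O(not h ⊃ not m). Since O(not h) holds, K gives O(not m).
From O(not m) and premise 9, O(not m ⊃ t), we obtain O(t).
Yet premise 6 is F(t), i.e. O(not t).
We now have both O(t) and O(not t) — t is simultaneously obligatory and forbidden, violating the D-axiom.

Inconsistent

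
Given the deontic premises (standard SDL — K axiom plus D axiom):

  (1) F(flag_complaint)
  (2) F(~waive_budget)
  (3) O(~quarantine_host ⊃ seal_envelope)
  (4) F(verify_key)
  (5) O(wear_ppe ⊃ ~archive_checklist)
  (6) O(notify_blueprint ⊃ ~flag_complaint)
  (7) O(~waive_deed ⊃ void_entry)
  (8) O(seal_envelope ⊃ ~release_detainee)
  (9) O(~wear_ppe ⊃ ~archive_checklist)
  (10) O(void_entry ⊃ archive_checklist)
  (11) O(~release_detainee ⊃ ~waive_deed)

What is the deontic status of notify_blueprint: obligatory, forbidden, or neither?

Premise 6 is O(notify_blueprint ⊃ ~flag_complaint); even if O(~flag_complaint) held, inferring O(notify_blueprint) would be affirming the consequent — invalid.
No premise or chain of K-axiom applications forces O(notify_blueprint), and none forces O(~notify_blueprint). So notify_blueprint is neither obligatory nor forbidden under these norms.

Neither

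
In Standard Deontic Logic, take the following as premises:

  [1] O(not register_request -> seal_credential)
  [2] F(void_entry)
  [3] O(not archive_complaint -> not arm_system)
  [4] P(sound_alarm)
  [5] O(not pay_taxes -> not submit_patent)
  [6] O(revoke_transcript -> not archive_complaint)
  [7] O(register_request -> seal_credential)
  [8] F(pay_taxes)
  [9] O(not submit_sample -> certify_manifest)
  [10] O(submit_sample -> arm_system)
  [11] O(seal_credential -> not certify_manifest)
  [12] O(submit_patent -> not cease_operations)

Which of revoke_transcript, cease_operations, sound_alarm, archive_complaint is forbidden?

revoke_transcript

Premises 1 and 7 cover both cases: O(not register_request -> seal_credential) and O(register_request -> seal_credential). Since not register_request ∨ register_request is a tautology, O(seal_credential) follows.
With premise 11, O(seal_credential -> not certify_manifest), the K-axiom yields O(not certify_manifest).
Premise 9 is O(not submit_sample -> certify_manifest); contrapositively O(not certify_manifest -> submit_sample). Since O(not certify_manifest) holds, K gives O(submit_sample).
With premise 10, O(submit_sample -> arm_system), the K-axiom yields O(arm_system).
Premise 3, O(not archive_complaint -> not arm_system), contraposes to O(arm_system -> archive_complaint); with O(arm_system) we get O(archive_complaint).
The contrapositive of premise 6 (O(revoke_transcript -> not archive_complaint)) is O(archive_complaint -> not revoke_transcript), and O(archive_complaint) is already established, so O(not revoke_transcript).
So O(not revoke_transcript) holds, i.e. revoke_transcript is forbidden. None of the other listed options is forbidden under the premises.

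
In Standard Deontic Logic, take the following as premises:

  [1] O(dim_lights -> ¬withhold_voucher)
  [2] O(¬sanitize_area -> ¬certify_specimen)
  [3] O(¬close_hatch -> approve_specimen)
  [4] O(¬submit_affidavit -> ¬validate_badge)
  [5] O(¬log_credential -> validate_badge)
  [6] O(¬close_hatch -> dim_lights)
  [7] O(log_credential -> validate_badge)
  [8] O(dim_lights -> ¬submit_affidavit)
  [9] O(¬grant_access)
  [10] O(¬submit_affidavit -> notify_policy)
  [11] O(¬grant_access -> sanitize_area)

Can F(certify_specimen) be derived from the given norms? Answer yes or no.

Premise 2 is O(¬sanitize_area -> ¬certify_specimen), but O(¬sanitize_area) is not derivable from the premises, so it does not yield O(¬certify_specimen).
No other premise forces O(¬certify_specimen). An ideal world satisfying every premise can still have certify_specimen true, so F(certify_specimen) is not derivable.

No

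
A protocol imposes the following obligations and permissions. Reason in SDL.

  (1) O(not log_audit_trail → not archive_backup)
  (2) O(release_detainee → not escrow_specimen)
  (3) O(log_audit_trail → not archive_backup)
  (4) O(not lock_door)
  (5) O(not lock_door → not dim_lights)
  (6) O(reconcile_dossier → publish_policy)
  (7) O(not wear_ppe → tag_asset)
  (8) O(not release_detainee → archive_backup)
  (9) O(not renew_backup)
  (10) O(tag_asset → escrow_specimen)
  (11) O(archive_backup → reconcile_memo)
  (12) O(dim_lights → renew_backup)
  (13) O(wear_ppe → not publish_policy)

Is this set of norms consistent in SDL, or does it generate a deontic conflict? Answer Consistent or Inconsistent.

Premise 12 is O(dim_lights → renew_backup), but O(dim_lights) is not derivable from the premises, so it does not yield O(renew_backup).
So O(renew_backup) is not derivable, and the apparent clash with O(not renew_backup) does not arise.
A world satisfying every obligation exists (e.g. archive_backup=false, dim_lights=false, escrow_specimen=false, lock_door=false, log_audit_trail=false, publish_policy=false, reconcile_dossier=false, reconcile_memo=false, release_detainee=true, renew_backup=false, tag_asset=false, wear_ppe=true); no atom is both obligatory and forbidden, so the set is consistent.

Consistent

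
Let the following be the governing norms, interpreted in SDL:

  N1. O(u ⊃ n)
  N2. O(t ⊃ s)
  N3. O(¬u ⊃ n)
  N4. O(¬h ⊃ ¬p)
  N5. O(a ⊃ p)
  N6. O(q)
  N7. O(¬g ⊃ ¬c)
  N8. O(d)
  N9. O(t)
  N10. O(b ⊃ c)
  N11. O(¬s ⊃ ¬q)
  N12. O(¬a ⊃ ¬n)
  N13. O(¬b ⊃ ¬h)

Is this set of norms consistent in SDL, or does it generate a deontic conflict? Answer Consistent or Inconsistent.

Consistent

Premise 11 is O(¬s ⊃ ¬q), but O(¬s) is not derivable from the premises, so it does not yield O(¬q).
So O(¬q) is not derivable, and the apparent clash with O(q) does not arise.
A world satisfying every obligation exists (e.g. a=true, b=true, c=true, d=true, g=true, h=true, n=true, p=true, q=true, s=true, t=true, u=false); no atom is both obligatory and forbidden, so the set is consistent.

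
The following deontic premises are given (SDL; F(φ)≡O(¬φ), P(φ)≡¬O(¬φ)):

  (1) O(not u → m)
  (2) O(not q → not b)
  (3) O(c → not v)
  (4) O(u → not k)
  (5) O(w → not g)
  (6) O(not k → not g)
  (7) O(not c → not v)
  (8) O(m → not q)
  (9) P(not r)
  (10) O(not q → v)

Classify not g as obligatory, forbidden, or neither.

Premises 3 and 7 are O(c → not v) and O(not c → not v); every ideal world satisfies c or not c, so in either case not v holds — hence O(not v).
The contrapositive of premise 10 (O(not q → v)) is O(not v → q), and O(not v) is already established, so O(q).
Premise 8 is O(m → not q); contrapositively O(q → not m). Since O(q) holds, K gives O(not m).
The contrapositive of premise 1 (O(not u → m)) is O(not m → u), and O(not m) is already established, so O(u).
Premise 4 is O(u → not k); since O(u), deontic closure gives O(not k).
Applying K to premise 6 (O(not k → not g)) and O(not k) yields O(not g).
Premises 2, 5, 9 do not contribute to this derivation.
Hence not g is obligatory.

Obligatory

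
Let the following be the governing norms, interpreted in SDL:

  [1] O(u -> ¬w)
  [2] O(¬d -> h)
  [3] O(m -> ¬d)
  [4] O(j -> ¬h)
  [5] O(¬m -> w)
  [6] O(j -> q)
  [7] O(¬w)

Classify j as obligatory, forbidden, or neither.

From premise 7 we have O(¬w).
Premise 5, O(¬m -> w), contraposes to O(¬w -> m); with O(¬w) we get O(m).
With premise 3, O(m -> ¬d), the K-axiom yields O(¬d).
From O(¬d) and premise 2, O(¬d -> h), we obtain O(h).
Premise 4 is O(j -> ¬h); contrapositively O(h -> ¬j). Since O(h) holds, K gives O(¬j).
Premises 1, 6 do not contribute to this derivation.
Thus O(¬j), which is F(j): j is forbidden.

Forbidden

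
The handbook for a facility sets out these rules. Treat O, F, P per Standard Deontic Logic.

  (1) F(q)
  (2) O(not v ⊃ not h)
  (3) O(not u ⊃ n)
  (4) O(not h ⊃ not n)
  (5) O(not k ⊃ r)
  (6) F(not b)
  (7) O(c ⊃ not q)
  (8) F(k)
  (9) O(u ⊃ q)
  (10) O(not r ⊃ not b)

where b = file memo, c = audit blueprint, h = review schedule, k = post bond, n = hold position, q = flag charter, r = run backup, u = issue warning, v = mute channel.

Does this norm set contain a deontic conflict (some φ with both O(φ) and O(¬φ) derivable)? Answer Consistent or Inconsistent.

Premise 10 is O(not r ⊃ not b), but O(not r) is not derivable from the premises, so it does not yield O(not b).
So O(not b) is not derivable, and the apparent clash with O(b) does not arise.
A world satisfying every obligation exists (e.g. b=true, c=false, h=true, k=false, n=true, q=false, r=true, u=false, v=true); no atom is both obligatory and forbidden, so the set is consistent.

Consistent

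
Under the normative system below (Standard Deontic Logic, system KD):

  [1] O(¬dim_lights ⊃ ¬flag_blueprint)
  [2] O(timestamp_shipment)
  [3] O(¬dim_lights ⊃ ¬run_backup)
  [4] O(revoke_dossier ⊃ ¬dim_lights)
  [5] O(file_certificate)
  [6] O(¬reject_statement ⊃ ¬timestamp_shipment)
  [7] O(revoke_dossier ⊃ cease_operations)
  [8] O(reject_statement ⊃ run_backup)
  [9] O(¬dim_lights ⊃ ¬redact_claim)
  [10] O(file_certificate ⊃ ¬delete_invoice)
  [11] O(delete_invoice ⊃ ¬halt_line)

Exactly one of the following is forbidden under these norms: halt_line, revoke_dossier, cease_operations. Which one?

Premise 2 gives O(timestamp_shipment).
Premise 6 is O(¬reject_statement ⊃ ¬timestamp_shipment); contrapositively O(timestamp_shipment ⊃ reject_statement). Since O(timestamp_shipment) holds, K gives O(reject_statement).
From O(reject_statement) and premise 8, O(reject_statement ⊃ run_backup), we obtain O(run_backup).
The contrapositive of premise 3 (O(¬dim_lights ⊃ ¬run_backup)) is O(run_backup ⊃ dim_lights), and O(run_backup) is already established, so O(dim_lights).
The contrapositive of premise 4 (O(revoke_dossier ⊃ ¬dim_lights)) is O(dim_lights ⊃ ¬revoke_dossier), and O(dim_lights) is already established, so O(¬revoke_dossier).
So O(¬revoke_dossier) holds, i.e. revoke_dossier is forbidden. None of the other listed options is forbidden under the premises.

revoke_dossier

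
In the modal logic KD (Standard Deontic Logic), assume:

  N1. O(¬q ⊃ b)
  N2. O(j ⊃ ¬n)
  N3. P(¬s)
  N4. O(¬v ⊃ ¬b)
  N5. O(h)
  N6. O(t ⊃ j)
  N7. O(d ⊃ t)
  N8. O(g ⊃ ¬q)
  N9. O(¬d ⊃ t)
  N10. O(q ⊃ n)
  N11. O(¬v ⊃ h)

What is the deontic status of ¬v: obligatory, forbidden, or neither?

Forbidden

Premises 9 and 7 are O(¬d ⊃ t) and O(d ⊃ t); every ideal world satisfies ¬d or d, so in either case t holds — hence O(t).
Applying K to premise 6 (O(t ⊃ j)) and O(t) yields O(j).
Applying K to premise 2 (O(j ⊃ ¬n)) and O(j) yields O(¬n).
Premise 10, O(q ⊃ n), contraposes to O(¬n ⊃ ¬q); with O(¬n) we get O(¬q).
Applying K to premise 1 (O(¬q ⊃ b)) and O(¬q) yields O(b).
Premise 4 is O(¬v ⊃ ¬b); contrapositively O(b ⊃ v). Since O(b) holds, K gives O(v).
Premises 3, 5, 8, 11 do not contribute to this derivation.
Thus O(v), which is F(¬v): ¬v is forbidden.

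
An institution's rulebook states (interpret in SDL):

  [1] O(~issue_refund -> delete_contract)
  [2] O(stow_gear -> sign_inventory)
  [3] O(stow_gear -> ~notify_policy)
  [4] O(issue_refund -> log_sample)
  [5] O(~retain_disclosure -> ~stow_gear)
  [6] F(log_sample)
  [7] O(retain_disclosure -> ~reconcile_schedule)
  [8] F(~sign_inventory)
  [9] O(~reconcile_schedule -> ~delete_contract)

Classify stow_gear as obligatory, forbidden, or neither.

Premise 6 is F(log_sample), i.e. O(~log_sample).
The contrapositive of premise 4 (O(issue_refund -> log_sample)) is O(~log_sample -> ~issue_refund), and O(~log_sample) is already established, so O(~issue_refund).
From O(~issue_refund) and premise 1, O(~issue_refund -> delete_contract), we obtain O(delete_contract).
Premise 9 is O(~reconcile_schedule -> ~delete_contract); contrapositively O(delete_contract -> reconcile_schedule). Since O(delete_contract) holds, K gives O(reconcile_schedule).
Premise 7 is O(retain_disclosure -> ~reconcile_schedule); contrapositively O(reconcile_schedule -> ~retain_disclosure). Since O(reconcile_schedule) holds, K gives O(~retain_disclosure).
With premise 5, O(~retain_disclosure -> ~stow_gear), the K-axiom yields O(~stow_gear).
Premises 2, 3, 8 do not contribute to this derivation.
Thus O(~stow_gear), which is F(stow_gear): stow_gear is forbidden.

Forbidden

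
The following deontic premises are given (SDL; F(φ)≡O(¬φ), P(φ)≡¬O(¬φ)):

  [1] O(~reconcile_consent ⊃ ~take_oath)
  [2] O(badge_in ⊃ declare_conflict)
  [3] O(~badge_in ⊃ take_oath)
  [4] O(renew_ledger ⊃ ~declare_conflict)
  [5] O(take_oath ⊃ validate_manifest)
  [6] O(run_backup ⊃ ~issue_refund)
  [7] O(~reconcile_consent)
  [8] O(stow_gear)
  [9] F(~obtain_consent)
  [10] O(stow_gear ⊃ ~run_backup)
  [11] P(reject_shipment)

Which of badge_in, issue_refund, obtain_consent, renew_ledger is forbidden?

From premise 7 we have O(~reconcile_consent).
With premise 1, O(~reconcile_consent ⊃ ~take_oath), the K-axiom yields O(~take_oath).
The contrapositive of premise 3 (O(~badge_in ⊃ take_oath)) is O(~take_oath ⊃ badge_in), and O(~take_oath) is already established, so O(badge_in).
From O(badge_in) and premise 2, O(badge_in ⊃ declare_conflict), we obtain O(declare_conflict).
The contrapositive of premise 4 (O(renew_ledger ⊃ ~declare_conflict)) is O(declare_conflict ⊃ ~renew_ledger), and O(declare_conflict) is already established, so O(~renew_ledger).
So O(~renew_ledger) holds, i.e. renew_ledger is forbidden. None of the other listed options is forbidden under the premises.

renew_ledger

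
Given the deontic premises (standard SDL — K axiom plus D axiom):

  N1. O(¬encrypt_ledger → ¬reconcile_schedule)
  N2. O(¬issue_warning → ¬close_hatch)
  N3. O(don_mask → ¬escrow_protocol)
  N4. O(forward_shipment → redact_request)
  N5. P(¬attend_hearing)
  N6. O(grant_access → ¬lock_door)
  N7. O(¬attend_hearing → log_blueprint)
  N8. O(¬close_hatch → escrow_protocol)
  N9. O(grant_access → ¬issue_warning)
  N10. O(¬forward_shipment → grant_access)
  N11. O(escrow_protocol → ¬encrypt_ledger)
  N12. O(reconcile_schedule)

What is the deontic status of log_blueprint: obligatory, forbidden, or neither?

Premise 7 is O(¬attend_hearing → log_blueprint), but O(¬attend_hearing) is not derivable from the premises (the permission P(¬attend_hearing) asserts only ¬O(attend_hearing), not O(¬attend_hearing)), so it does not yield O(log_blueprint).
No premise or chain of K-axiom applications forces O(log_blueprint), and none forces O(¬log_blueprint). So log_blueprint is neither obligatory nor forbidden under these norms.

Neither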